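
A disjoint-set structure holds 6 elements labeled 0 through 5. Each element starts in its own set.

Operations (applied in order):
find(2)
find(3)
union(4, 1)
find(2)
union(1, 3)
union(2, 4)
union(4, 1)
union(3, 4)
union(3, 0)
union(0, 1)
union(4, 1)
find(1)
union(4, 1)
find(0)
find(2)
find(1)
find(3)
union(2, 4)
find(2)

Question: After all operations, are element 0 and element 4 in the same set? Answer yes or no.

Step 1: find(2) -> no change; set of 2 is {2}
Step 2: find(3) -> no change; set of 3 is {3}
Step 3: union(4, 1) -> merged; set of 4 now {1, 4}
Step 4: find(2) -> no change; set of 2 is {2}
Step 5: union(1, 3) -> merged; set of 1 now {1, 3, 4}
Step 6: union(2, 4) -> merged; set of 2 now {1, 2, 3, 4}
Step 7: union(4, 1) -> already same set; set of 4 now {1, 2, 3, 4}
Step 8: union(3, 4) -> already same set; set of 3 now {1, 2, 3, 4}
Step 9: union(3, 0) -> merged; set of 3 now {0, 1, 2, 3, 4}
Step 10: union(0, 1) -> already same set; set of 0 now {0, 1, 2, 3, 4}
Step 11: union(4, 1) -> already same set; set of 4 now {0, 1, 2, 3, 4}
Step 12: find(1) -> no change; set of 1 is {0, 1, 2, 3, 4}
Step 13: union(4, 1) -> already same set; set of 4 now {0, 1, 2, 3, 4}
Step 14: find(0) -> no change; set of 0 is {0, 1, 2, 3, 4}
Step 15: find(2) -> no change; set of 2 is {0, 1, 2, 3, 4}
Step 16: find(1) -> no change; set of 1 is {0, 1, 2, 3, 4}
Step 17: find(3) -> no change; set of 3 is {0, 1, 2, 3, 4}
Step 18: union(2, 4) -> already same set; set of 2 now {0, 1, 2, 3, 4}
Step 19: find(2) -> no change; set of 2 is {0, 1, 2, 3, 4}
Set of 0: {0, 1, 2, 3, 4}; 4 is a member.

Answer: yes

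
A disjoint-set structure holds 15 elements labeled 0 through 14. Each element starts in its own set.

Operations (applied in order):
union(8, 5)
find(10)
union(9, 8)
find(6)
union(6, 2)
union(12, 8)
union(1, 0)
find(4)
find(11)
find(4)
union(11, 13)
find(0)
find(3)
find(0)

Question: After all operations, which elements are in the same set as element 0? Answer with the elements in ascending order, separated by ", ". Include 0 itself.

Step 1: union(8, 5) -> merged; set of 8 now {5, 8}
Step 2: find(10) -> no change; set of 10 is {10}
Step 3: union(9, 8) -> merged; set of 9 now {5, 8, 9}
Step 4: find(6) -> no change; set of 6 is {6}
Step 5: union(6, 2) -> merged; set of 6 now {2, 6}
Step 6: union(12, 8) -> merged; set of 12 now {5, 8, 9, 12}
Step 7: union(1, 0) -> merged; set of 1 now {0, 1}
Step 8: find(4) -> no change; set of 4 is {4}
Step 9: find(11) -> no change; set of 11 is {11}
Step 10: find(4) -> no change; set of 4 is {4}
Step 11: union(11, 13) -> merged; set of 11 now {11, 13}
Step 12: find(0) -> no change; set of 0 is {0, 1}
Step 13: find(3) -> no change; set of 3 is {3}
Step 14: find(0) -> no change; set of 0 is {0, 1}
Component of 0: {0, 1}

Answer: 0, 1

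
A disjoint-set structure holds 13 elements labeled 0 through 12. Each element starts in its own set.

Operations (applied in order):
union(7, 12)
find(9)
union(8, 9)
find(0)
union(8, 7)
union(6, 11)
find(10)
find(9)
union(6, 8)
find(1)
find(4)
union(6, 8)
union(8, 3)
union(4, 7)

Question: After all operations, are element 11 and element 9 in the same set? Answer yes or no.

Step 1: union(7, 12) -> merged; set of 7 now {7, 12}
Step 2: find(9) -> no change; set of 9 is {9}
Step 3: union(8, 9) -> merged; set of 8 now {8, 9}
Step 4: find(0) -> no change; set of 0 is {0}
Step 5: union(8, 7) -> merged; set of 8 now {7, 8, 9, 12}
Step 6: union(6, 11) -> merged; set of 6 now {6, 11}
Step 7: find(10) -> no change; set of 10 is {10}
Step 8: find(9) -> no change; set of 9 is {7, 8, 9, 12}
Step 9: union(6, 8) -> merged; set of 6 now {6, 7, 8, 9, 11, 12}
Step 10: find(1) -> no change; set of 1 is {1}
Step 11: find(4) -> no change; set of 4 is {4}
Step 12: union(6, 8) -> already same set; set of 6 now {6, 7, 8, 9, 11, 12}
Step 13: union(8, 3) -> merged; set of 8 now {3, 6, 7, 8, 9, 11, 12}
Step 14: union(4, 7) -> merged; set of 4 now {3, 4, 6, 7, 8, 9, 11, 12}
Set of 11: {3, 4, 6, 7, 8, 9, 11, 12}; 9 is a member.

Answer: yes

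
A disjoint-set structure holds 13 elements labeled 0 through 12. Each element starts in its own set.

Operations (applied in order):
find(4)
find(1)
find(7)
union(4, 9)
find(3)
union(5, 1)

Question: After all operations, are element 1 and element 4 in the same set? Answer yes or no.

Step 1: find(4) -> no change; set of 4 is {4}
Step 2: find(1) -> no change; set of 1 is {1}
Step 3: find(7) -> no change; set of 7 is {7}
Step 4: union(4, 9) -> merged; set of 4 now {4, 9}
Step 5: find(3) -> no change; set of 3 is {3}
Step 6: union(5, 1) -> merged; set of 5 now {1, 5}
Set of 1: {1, 5}; 4 is not a member.

Answer: no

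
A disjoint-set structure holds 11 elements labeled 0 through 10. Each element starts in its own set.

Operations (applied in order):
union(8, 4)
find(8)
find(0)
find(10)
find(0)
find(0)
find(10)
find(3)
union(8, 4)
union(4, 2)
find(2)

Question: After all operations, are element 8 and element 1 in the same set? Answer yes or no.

Answer: no

Derivation:
Step 1: union(8, 4) -> merged; set of 8 now {4, 8}
Step 2: find(8) -> no change; set of 8 is {4, 8}
Step 3: find(0) -> no change; set of 0 is {0}
Step 4: find(10) -> no change; set of 10 is {10}
Step 5: find(0) -> no change; set of 0 is {0}
Step 6: find(0) -> no change; set of 0 is {0}
Step 7: find(10) -> no change; set of 10 is {10}
Step 8: find(3) -> no change; set of 3 is {3}
Step 9: union(8, 4) -> already same set; set of 8 now {4, 8}
Step 10: union(4, 2) -> merged; set of 4 now {2, 4, 8}
Step 11: find(2) -> no change; set of 2 is {2, 4, 8}
Set of 8: {2, 4, 8}; 1 is not a member.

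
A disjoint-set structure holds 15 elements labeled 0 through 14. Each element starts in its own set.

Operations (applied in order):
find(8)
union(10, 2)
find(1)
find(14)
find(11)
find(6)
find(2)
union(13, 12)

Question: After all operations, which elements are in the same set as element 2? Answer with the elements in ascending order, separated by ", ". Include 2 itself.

Step 1: find(8) -> no change; set of 8 is {8}
Step 2: union(10, 2) -> merged; set of 10 now {2, 10}
Step 3: find(1) -> no change; set of 1 is {1}
Step 4: find(14) -> no change; set of 14 is {14}
Step 5: find(11) -> no change; set of 11 is {11}
Step 6: find(6) -> no change; set of 6 is {6}
Step 7: find(2) -> no change; set of 2 is {2, 10}
Step 8: union(13, 12) -> merged; set of 13 now {12, 13}
Component of 2: {2, 10}

Answer: 2, 10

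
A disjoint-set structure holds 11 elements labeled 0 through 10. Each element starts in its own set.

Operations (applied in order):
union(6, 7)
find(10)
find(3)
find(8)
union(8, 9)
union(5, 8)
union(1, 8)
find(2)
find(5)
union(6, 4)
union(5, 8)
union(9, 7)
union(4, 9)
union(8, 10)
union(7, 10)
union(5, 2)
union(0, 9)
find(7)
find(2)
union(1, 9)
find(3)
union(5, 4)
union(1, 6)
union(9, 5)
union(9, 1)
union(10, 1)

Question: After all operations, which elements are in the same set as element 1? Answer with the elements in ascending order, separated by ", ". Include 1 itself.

Step 1: union(6, 7) -> merged; set of 6 now {6, 7}
Step 2: find(10) -> no change; set of 10 is {10}
Step 3: find(3) -> no change; set of 3 is {3}
Step 4: find(8) -> no change; set of 8 is {8}
Step 5: union(8, 9) -> merged; set of 8 now {8, 9}
Step 6: union(5, 8) -> merged; set of 5 now {5, 8, 9}
Step 7: union(1, 8) -> merged; set of 1 now {1, 5, 8, 9}
Step 8: find(2) -> no change; set of 2 is {2}
Step 9: find(5) -> no change; set of 5 is {1, 5, 8, 9}
Step 10: union(6, 4) -> merged; set of 6 now {4, 6, 7}
Step 11: union(5, 8) -> already same set; set of 5 now {1, 5, 8, 9}
Step 12: union(9, 7) -> merged; set of 9 now {1, 4, 5, 6, 7, 8, 9}
Step 13: union(4, 9) -> already same set; set of 4 now {1, 4, 5, 6, 7, 8, 9}
Step 14: union(8, 10) -> merged; set of 8 now {1, 4, 5, 6, 7, 8, 9, 10}
Step 15: union(7, 10) -> already same set; set of 7 now {1, 4, 5, 6, 7, 8, 9, 10}
Step 16: union(5, 2) -> merged; set of 5 now {1, 2, 4, 5, 6, 7, 8, 9, 10}
Step 17: union(0, 9) -> merged; set of 0 now {0, 1, 2, 4, 5, 6, 7, 8, 9, 10}
Step 18: find(7) -> no change; set of 7 is {0, 1, 2, 4, 5, 6, 7, 8, 9, 10}
Step 19: find(2) -> no change; set of 2 is {0, 1, 2, 4, 5, 6, 7, 8, 9, 10}
Step 20: union(1, 9) -> already same set; set of 1 now {0, 1, 2, 4, 5, 6, 7, 8, 9, 10}
Step 21: find(3) -> no change; set of 3 is {3}
Step 22: union(5, 4) -> already same set; set of 5 now {0, 1, 2, 4, 5, 6, 7, 8, 9, 10}
Step 23: union(1, 6) -> already same set; set of 1 now {0, 1, 2, 4, 5, 6, 7, 8, 9, 10}
Step 24: union(9, 5) -> already same set; set of 9 now {0, 1, 2, 4, 5, 6, 7, 8, 9, 10}
Step 25: union(9, 1) -> already same set; set of 9 now {0, 1, 2, 4, 5, 6, 7, 8, 9, 10}
Step 26: union(10, 1) -> already same set; set of 10 now {0, 1, 2, 4, 5, 6, 7, 8, 9, 10}
Component of 1: {0, 1, 2, 4, 5, 6, 7, 8, 9, 10}

Answer: 0, 1, 2, 4, 5, 6, 7, 8, 9, 10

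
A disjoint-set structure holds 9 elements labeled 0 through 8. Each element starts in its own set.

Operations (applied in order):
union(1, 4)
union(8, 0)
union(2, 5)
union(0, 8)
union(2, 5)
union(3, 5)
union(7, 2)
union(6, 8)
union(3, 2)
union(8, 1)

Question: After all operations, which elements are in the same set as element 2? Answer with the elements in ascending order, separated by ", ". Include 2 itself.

Answer: 2, 3, 5, 7

Derivation:
Step 1: union(1, 4) -> merged; set of 1 now {1, 4}
Step 2: union(8, 0) -> merged; set of 8 now {0, 8}
Step 3: union(2, 5) -> merged; set of 2 now {2, 5}
Step 4: union(0, 8) -> already same set; set of 0 now {0, 8}
Step 5: union(2, 5) -> already same set; set of 2 now {2, 5}
Step 6: union(3, 5) -> merged; set of 3 now {2, 3, 5}
Step 7: union(7, 2) -> merged; set of 7 now {2, 3, 5, 7}
Step 8: union(6, 8) -> merged; set of 6 now {0, 6, 8}
Step 9: union(3, 2) -> already same set; set of 3 now {2, 3, 5, 7}
Step 10: union(8, 1) -> merged; set of 8 now {0, 1, 4, 6, 8}
Component of 2: {2, 3, 5, 7}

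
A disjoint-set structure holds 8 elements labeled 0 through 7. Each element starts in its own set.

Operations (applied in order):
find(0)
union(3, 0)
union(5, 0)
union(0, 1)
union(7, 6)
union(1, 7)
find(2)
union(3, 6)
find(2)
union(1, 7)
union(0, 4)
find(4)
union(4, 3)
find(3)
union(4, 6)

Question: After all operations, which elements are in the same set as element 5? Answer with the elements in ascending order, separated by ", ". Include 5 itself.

Answer: 0, 1, 3, 4, 5, 6, 7

Derivation:
Step 1: find(0) -> no change; set of 0 is {0}
Step 2: union(3, 0) -> merged; set of 3 now {0, 3}
Step 3: union(5, 0) -> merged; set of 5 now {0, 3, 5}
Step 4: union(0, 1) -> merged; set of 0 now {0, 1, 3, 5}
Step 5: union(7, 6) -> merged; set of 7 now {6, 7}
Step 6: union(1, 7) -> merged; set of 1 now {0, 1, 3, 5, 6, 7}
Step 7: find(2) -> no change; set of 2 is {2}
Step 8: union(3, 6) -> already same set; set of 3 now {0, 1, 3, 5, 6, 7}
Step 9: find(2) -> no change; set of 2 is {2}
Step 10: union(1, 7) -> already same set; set of 1 now {0, 1, 3, 5, 6, 7}
Step 11: union(0, 4) -> merged; set of 0 now {0, 1, 3, 4, 5, 6, 7}
Step 12: find(4) -> no change; set of 4 is {0, 1, 3, 4, 5, 6, 7}
Step 13: union(4, 3) -> already same set; set of 4 now {0, 1, 3, 4, 5, 6, 7}
Step 14: find(3) -> no change; set of 3 is {0, 1, 3, 4, 5, 6, 7}
Step 15: union(4, 6) -> already same set; set of 4 now {0, 1, 3, 4, 5, 6, 7}
Component of 5: {0, 1, 3, 4, 5, 6, 7}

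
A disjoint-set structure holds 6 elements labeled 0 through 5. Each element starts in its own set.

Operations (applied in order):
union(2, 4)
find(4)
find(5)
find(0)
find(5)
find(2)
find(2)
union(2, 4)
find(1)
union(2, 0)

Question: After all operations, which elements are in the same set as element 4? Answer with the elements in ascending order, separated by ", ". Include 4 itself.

Step 1: union(2, 4) -> merged; set of 2 now {2, 4}
Step 2: find(4) -> no change; set of 4 is {2, 4}
Step 3: find(5) -> no change; set of 5 is {5}
Step 4: find(0) -> no change; set of 0 is {0}
Step 5: find(5) -> no change; set of 5 is {5}
Step 6: find(2) -> no change; set of 2 is {2, 4}
Step 7: find(2) -> no change; set of 2 is {2, 4}
Step 8: union(2, 4) -> already same set; set of 2 now {2, 4}
Step 9: find(1) -> no change; set of 1 is {1}
Step 10: union(2, 0) -> merged; set of 2 now {0, 2, 4}
Component of 4: {0, 2, 4}

Answer: 0, 2, 4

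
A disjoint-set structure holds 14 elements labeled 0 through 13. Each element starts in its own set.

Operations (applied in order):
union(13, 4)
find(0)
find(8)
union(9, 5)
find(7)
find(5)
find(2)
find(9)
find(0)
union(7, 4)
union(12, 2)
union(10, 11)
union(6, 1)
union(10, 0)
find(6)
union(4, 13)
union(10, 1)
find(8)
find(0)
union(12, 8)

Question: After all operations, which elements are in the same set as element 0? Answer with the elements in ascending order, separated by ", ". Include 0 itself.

Step 1: union(13, 4) -> merged; set of 13 now {4, 13}
Step 2: find(0) -> no change; set of 0 is {0}
Step 3: find(8) -> no change; set of 8 is {8}
Step 4: union(9, 5) -> merged; set of 9 now {5, 9}
Step 5: find(7) -> no change; set of 7 is {7}
Step 6: find(5) -> no change; set of 5 is {5, 9}
Step 7: find(2) -> no change; set of 2 is {2}
Step 8: find(9) -> no change; set of 9 is {5, 9}
Step 9: find(0) -> no change; set of 0 is {0}
Step 10: union(7, 4) -> merged; set of 7 now {4, 7, 13}
Step 11: union(12, 2) -> merged; set of 12 now {2, 12}
Step 12: union(10, 11) -> merged; set of 10 now {10, 11}
Step 13: union(6, 1) -> merged; set of 6 now {1, 6}
Step 14: union(10, 0) -> merged; set of 10 now {0, 10, 11}
Step 15: find(6) -> no change; set of 6 is {1, 6}
Step 16: union(4, 13) -> already same set; set of 4 now {4, 7, 13}
Step 17: union(10, 1) -> merged; set of 10 now {0, 1, 6, 10, 11}
Step 18: find(8) -> no change; set of 8 is {8}
Step 19: find(0) -> no change; set of 0 is {0, 1, 6, 10, 11}
Step 20: union(12, 8) -> merged; set of 12 now {2, 8, 12}
Component of 0: {0, 1, 6, 10, 11}

Answer: 0, 1, 6, 10, 11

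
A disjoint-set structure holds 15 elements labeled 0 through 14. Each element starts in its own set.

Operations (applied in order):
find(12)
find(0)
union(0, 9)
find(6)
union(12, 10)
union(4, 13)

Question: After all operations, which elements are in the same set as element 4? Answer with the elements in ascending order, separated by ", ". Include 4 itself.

Answer: 4, 13

Derivation:
Step 1: find(12) -> no change; set of 12 is {12}
Step 2: find(0) -> no change; set of 0 is {0}
Step 3: union(0, 9) -> merged; set of 0 now {0, 9}
Step 4: find(6) -> no change; set of 6 is {6}
Step 5: union(12, 10) -> merged; set of 12 now {10, 12}
Step 6: union(4, 13) -> merged; set of 4 now {4, 13}
Component of 4: {4, 13}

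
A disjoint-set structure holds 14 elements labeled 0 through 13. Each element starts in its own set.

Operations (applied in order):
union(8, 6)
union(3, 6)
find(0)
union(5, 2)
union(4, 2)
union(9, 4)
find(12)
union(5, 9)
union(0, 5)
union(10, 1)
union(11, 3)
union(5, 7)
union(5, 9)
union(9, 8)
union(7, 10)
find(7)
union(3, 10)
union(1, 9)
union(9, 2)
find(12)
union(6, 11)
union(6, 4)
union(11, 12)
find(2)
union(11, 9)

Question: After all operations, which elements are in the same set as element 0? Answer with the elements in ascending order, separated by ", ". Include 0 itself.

Answer: 0, 1, 2, 3, 4, 5, 6, 7, 8, 9, 10, 11, 12

Derivation:
Step 1: union(8, 6) -> merged; set of 8 now {6, 8}
Step 2: union(3, 6) -> merged; set of 3 now {3, 6, 8}
Step 3: find(0) -> no change; set of 0 is {0}
Step 4: union(5, 2) -> merged; set of 5 now {2, 5}
Step 5: union(4, 2) -> merged; set of 4 now {2, 4, 5}
Step 6: union(9, 4) -> merged; set of 9 now {2, 4, 5, 9}
Step 7: find(12) -> no change; set of 12 is {12}
Step 8: union(5, 9) -> already same set; set of 5 now {2, 4, 5, 9}
Step 9: union(0, 5) -> merged; set of 0 now {0, 2, 4, 5, 9}
Step 10: union(10, 1) -> merged; set of 10 now {1, 10}
Step 11: union(11, 3) -> merged; set of 11 now {3, 6, 8, 11}
Step 12: union(5, 7) -> merged; set of 5 now {0, 2, 4, 5, 7, 9}
Step 13: union(5, 9) -> already same set; set of 5 now {0, 2, 4, 5, 7, 9}
Step 14: union(9, 8) -> merged; set of 9 now {0, 2, 3, 4, 5, 6, 7, 8, 9, 11}
Step 15: union(7, 10) -> merged; set of 7 now {0, 1, 2, 3, 4, 5, 6, 7, 8, 9, 10, 11}
Step 16: find(7) -> no change; set of 7 is {0, 1, 2, 3, 4, 5, 6, 7, 8, 9, 10, 11}
Step 17: union(3, 10) -> already same set; set of 3 now {0, 1, 2, 3, 4, 5, 6, 7, 8, 9, 10, 11}
Step 18: union(1, 9) -> already same set; set of 1 now {0, 1, 2, 3, 4, 5, 6, 7, 8, 9, 10, 11}
Step 19: union(9, 2) -> already same set; set of 9 now {0, 1, 2, 3, 4, 5, 6, 7, 8, 9, 10, 11}
Step 20: find(12) -> no change; set of 12 is {12}
Step 21: union(6, 11) -> already same set; set of 6 now {0, 1, 2, 3, 4, 5, 6, 7, 8, 9, 10, 11}
Step 22: union(6, 4) -> already same set; set of 6 now {0, 1, 2, 3, 4, 5, 6, 7, 8, 9, 10, 11}
Step 23: union(11, 12) -> merged; set of 11 now {0, 1, 2, 3, 4, 5, 6, 7, 8, 9, 10, 11, 12}
Step 24: find(2) -> no change; set of 2 is {0, 1, 2, 3, 4, 5, 6, 7, 8, 9, 10, 11, 12}
Step 25: union(11, 9) -> already same set; set of 11 now {0, 1, 2, 3, 4, 5, 6, 7, 8, 9, 10, 11, 12}
Component of 0: {0, 1, 2, 3, 4, 5, 6, 7, 8, 9, 10, 11, 12}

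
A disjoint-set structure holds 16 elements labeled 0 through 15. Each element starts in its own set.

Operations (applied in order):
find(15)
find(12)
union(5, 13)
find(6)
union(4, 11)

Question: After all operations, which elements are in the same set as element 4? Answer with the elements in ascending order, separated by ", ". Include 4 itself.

Step 1: find(15) -> no change; set of 15 is {15}
Step 2: find(12) -> no change; set of 12 is {12}
Step 3: union(5, 13) -> merged; set of 5 now {5, 13}
Step 4: find(6) -> no change; set of 6 is {6}
Step 5: union(4, 11) -> merged; set of 4 now {4, 11}
Component of 4: {4, 11}

Answer: 4, 11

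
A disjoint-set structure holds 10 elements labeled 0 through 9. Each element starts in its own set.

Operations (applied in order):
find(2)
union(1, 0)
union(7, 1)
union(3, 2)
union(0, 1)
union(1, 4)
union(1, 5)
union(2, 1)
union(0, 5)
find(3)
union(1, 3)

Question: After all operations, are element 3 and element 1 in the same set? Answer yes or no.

Step 1: find(2) -> no change; set of 2 is {2}
Step 2: union(1, 0) -> merged; set of 1 now {0, 1}
Step 3: union(7, 1) -> merged; set of 7 now {0, 1, 7}
Step 4: union(3, 2) -> merged; set of 3 now {2, 3}
Step 5: union(0, 1) -> already same set; set of 0 now {0, 1, 7}
Step 6: union(1, 4) -> merged; set of 1 now {0, 1, 4, 7}
Step 7: union(1, 5) -> merged; set of 1 now {0, 1, 4, 5, 7}
Step 8: union(2, 1) -> merged; set of 2 now {0, 1, 2, 3, 4, 5, 7}
Step 9: union(0, 5) -> already same set; set of 0 now {0, 1, 2, 3, 4, 5, 7}
Step 10: find(3) -> no change; set of 3 is {0, 1, 2, 3, 4, 5, 7}
Step 11: union(1, 3) -> already same set; set of 1 now {0, 1, 2, 3, 4, 5, 7}
Set of 3: {0, 1, 2, 3, 4, 5, 7}; 1 is a member.

Answer: yes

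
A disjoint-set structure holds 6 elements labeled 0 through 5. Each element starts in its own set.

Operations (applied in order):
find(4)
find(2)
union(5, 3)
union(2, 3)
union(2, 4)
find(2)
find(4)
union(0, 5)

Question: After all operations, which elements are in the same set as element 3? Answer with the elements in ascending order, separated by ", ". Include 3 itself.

Step 1: find(4) -> no change; set of 4 is {4}
Step 2: find(2) -> no change; set of 2 is {2}
Step 3: union(5, 3) -> merged; set of 5 now {3, 5}
Step 4: union(2, 3) -> merged; set of 2 now {2, 3, 5}
Step 5: union(2, 4) -> merged; set of 2 now {2, 3, 4, 5}
Step 6: find(2) -> no change; set of 2 is {2, 3, 4, 5}
Step 7: find(4) -> no change; set of 4 is {2, 3, 4, 5}
Step 8: union(0, 5) -> merged; set of 0 now {0, 2, 3, 4, 5}
Component of 3: {0, 2, 3, 4, 5}

Answer: 0, 2, 3, 4, 5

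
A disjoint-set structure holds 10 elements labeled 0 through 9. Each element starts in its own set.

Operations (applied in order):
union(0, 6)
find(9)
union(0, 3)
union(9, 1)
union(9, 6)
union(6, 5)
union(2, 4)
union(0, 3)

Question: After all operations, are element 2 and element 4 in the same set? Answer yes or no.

Step 1: union(0, 6) -> merged; set of 0 now {0, 6}
Step 2: find(9) -> no change; set of 9 is {9}
Step 3: union(0, 3) -> merged; set of 0 now {0, 3, 6}
Step 4: union(9, 1) -> merged; set of 9 now {1, 9}
Step 5: union(9, 6) -> merged; set of 9 now {0, 1, 3, 6, 9}
Step 6: union(6, 5) -> merged; set of 6 now {0, 1, 3, 5, 6, 9}
Step 7: union(2, 4) -> merged; set of 2 now {2, 4}
Step 8: union(0, 3) -> already same set; set of 0 now {0, 1, 3, 5, 6, 9}
Set of 2: {2, 4}; 4 is a member.

Answer: yes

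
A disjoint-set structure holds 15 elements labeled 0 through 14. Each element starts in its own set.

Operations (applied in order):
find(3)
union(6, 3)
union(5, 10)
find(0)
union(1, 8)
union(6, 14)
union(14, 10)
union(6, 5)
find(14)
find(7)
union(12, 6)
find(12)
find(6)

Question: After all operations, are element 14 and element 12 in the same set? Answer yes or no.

Step 1: find(3) -> no change; set of 3 is {3}
Step 2: union(6, 3) -> merged; set of 6 now {3, 6}
Step 3: union(5, 10) -> merged; set of 5 now {5, 10}
Step 4: find(0) -> no change; set of 0 is {0}
Step 5: union(1, 8) -> merged; set of 1 now {1, 8}
Step 6: union(6, 14) -> merged; set of 6 now {3, 6, 14}
Step 7: union(14, 10) -> merged; set of 14 now {3, 5, 6, 10, 14}
Step 8: union(6, 5) -> already same set; set of 6 now {3, 5, 6, 10, 14}
Step 9: find(14) -> no change; set of 14 is {3, 5, 6, 10, 14}
Step 10: find(7) -> no change; set of 7 is {7}
Step 11: union(12, 6) -> merged; set of 12 now {3, 5, 6, 10, 12, 14}
Step 12: find(12) -> no change; set of 12 is {3, 5, 6, 10, 12, 14}
Step 13: find(6) -> no change; set of 6 is {3, 5, 6, 10, 12, 14}
Set of 14: {3, 5, 6, 10, 12, 14}; 12 is a member.

Answer: yes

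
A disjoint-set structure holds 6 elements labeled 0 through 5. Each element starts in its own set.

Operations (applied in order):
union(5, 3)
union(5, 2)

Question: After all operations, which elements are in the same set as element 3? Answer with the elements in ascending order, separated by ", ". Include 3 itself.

Answer: 2, 3, 5

Derivation:
Step 1: union(5, 3) -> merged; set of 5 now {3, 5}
Step 2: union(5, 2) -> merged; set of 5 now {2, 3, 5}
Component of 3: {2, 3, 5}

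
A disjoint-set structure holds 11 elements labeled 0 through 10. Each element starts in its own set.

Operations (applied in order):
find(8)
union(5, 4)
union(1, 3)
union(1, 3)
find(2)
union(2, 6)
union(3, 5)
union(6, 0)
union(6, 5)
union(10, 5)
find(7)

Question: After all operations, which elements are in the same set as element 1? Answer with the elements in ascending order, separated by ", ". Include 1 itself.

Step 1: find(8) -> no change; set of 8 is {8}
Step 2: union(5, 4) -> merged; set of 5 now {4, 5}
Step 3: union(1, 3) -> merged; set of 1 now {1, 3}
Step 4: union(1, 3) -> already same set; set of 1 now {1, 3}
Step 5: find(2) -> no change; set of 2 is {2}
Step 6: union(2, 6) -> merged; set of 2 now {2, 6}
Step 7: union(3, 5) -> merged; set of 3 now {1, 3, 4, 5}
Step 8: union(6, 0) -> merged; set of 6 now {0, 2, 6}
Step 9: union(6, 5) -> merged; set of 6 now {0, 1, 2, 3, 4, 5, 6}
Step 10: union(10, 5) -> merged; set of 10 now {0, 1, 2, 3, 4, 5, 6, 10}
Step 11: find(7) -> no change; set of 7 is {7}
Component of 1: {0, 1, 2, 3, 4, 5, 6, 10}

Answer: 0, 1, 2, 3, 4, 5, 6, 10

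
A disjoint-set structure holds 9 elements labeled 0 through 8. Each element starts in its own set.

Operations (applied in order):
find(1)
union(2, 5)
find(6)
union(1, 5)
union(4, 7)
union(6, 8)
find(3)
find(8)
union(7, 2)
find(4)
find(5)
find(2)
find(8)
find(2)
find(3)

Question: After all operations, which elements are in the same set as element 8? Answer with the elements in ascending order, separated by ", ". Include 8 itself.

Answer: 6, 8

Derivation:
Step 1: find(1) -> no change; set of 1 is {1}
Step 2: union(2, 5) -> merged; set of 2 now {2, 5}
Step 3: find(6) -> no change; set of 6 is {6}
Step 4: union(1, 5) -> merged; set of 1 now {1, 2, 5}
Step 5: union(4, 7) -> merged; set of 4 now {4, 7}
Step 6: union(6, 8) -> merged; set of 6 now {6, 8}
Step 7: find(3) -> no change; set of 3 is {3}
Step 8: find(8) -> no change; set of 8 is {6, 8}
Step 9: union(7, 2) -> merged; set of 7 now {1, 2, 4, 5, 7}
Step 10: find(4) -> no change; set of 4 is {1, 2, 4, 5, 7}
Step 11: find(5) -> no change; set of 5 is {1, 2, 4, 5, 7}
Step 12: find(2) -> no change; set of 2 is {1, 2, 4, 5, 7}
Step 13: find(8) -> no change; set of 8 is {6, 8}
Step 14: find(2) -> no change; set of 2 is {1, 2, 4, 5, 7}
Step 15: find(3) -> no change; set of 3 is {3}
Component of 8: {6, 8}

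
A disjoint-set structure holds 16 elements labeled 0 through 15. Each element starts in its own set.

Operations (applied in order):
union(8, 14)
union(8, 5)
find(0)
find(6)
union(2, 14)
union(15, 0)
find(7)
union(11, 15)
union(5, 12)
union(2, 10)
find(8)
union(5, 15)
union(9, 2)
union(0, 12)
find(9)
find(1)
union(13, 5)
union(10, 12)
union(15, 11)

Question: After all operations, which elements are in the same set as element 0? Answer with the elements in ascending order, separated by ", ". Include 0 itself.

Step 1: union(8, 14) -> merged; set of 8 now {8, 14}
Step 2: union(8, 5) -> merged; set of 8 now {5, 8, 14}
Step 3: find(0) -> no change; set of 0 is {0}
Step 4: find(6) -> no change; set of 6 is {6}
Step 5: union(2, 14) -> merged; set of 2 now {2, 5, 8, 14}
Step 6: union(15, 0) -> merged; set of 15 now {0, 15}
Step 7: find(7) -> no change; set of 7 is {7}
Step 8: union(11, 15) -> merged; set of 11 now {0, 11, 15}
Step 9: union(5, 12) -> merged; set of 5 now {2, 5, 8, 12, 14}
Step 10: union(2, 10) -> merged; set of 2 now {2, 5, 8, 10, 12, 14}
Step 11: find(8) -> no change; set of 8 is {2, 5, 8, 10, 12, 14}
Step 12: union(5, 15) -> merged; set of 5 now {0, 2, 5, 8, 10, 11, 12, 14, 15}
Step 13: union(9, 2) -> merged; set of 9 now {0, 2, 5, 8, 9, 10, 11, 12, 14, 15}
Step 14: union(0, 12) -> already same set; set of 0 now {0, 2, 5, 8, 9, 10, 11, 12, 14, 15}
Step 15: find(9) -> no change; set of 9 is {0, 2, 5, 8, 9, 10, 11, 12, 14, 15}
Step 16: find(1) -> no change; set of 1 is {1}
Step 17: union(13, 5) -> merged; set of 13 now {0, 2, 5, 8, 9, 10, 11, 12, 13, 14, 15}
Step 18: union(10, 12) -> already same set; set of 10 now {0, 2, 5, 8, 9, 10, 11, 12, 13, 14, 15}
Step 19: union(15, 11) -> already same set; set of 15 now {0, 2, 5, 8, 9, 10, 11, 12, 13, 14, 15}
Component of 0: {0, 2, 5, 8, 9, 10, 11, 12, 13, 14, 15}

Answer: 0, 2, 5, 8, 9, 10, 11, 12, 13, 14, 15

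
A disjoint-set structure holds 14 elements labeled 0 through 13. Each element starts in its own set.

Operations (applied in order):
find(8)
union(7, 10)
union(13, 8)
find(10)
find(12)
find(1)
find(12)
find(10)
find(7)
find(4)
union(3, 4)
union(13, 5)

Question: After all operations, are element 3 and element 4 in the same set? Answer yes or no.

Step 1: find(8) -> no change; set of 8 is {8}
Step 2: union(7, 10) -> merged; set of 7 now {7, 10}
Step 3: union(13, 8) -> merged; set of 13 now {8, 13}
Step 4: find(10) -> no change; set of 10 is {7, 10}
Step 5: find(12) -> no change; set of 12 is {12}
Step 6: find(1) -> no change; set of 1 is {1}
Step 7: find(12) -> no change; set of 12 is {12}
Step 8: find(10) -> no change; set of 10 is {7, 10}
Step 9: find(7) -> no change; set of 7 is {7, 10}
Step 10: find(4) -> no change; set of 4 is {4}
Step 11: union(3, 4) -> merged; set of 3 now {3, 4}
Step 12: union(13, 5) -> merged; set of 13 now {5, 8, 13}
Set of 3: {3, 4}; 4 is a member.

Answer: yes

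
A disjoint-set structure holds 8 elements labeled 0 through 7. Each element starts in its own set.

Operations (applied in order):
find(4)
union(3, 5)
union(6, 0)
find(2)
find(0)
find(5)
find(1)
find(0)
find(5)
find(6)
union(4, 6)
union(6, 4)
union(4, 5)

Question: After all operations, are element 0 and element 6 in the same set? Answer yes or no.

Step 1: find(4) -> no change; set of 4 is {4}
Step 2: union(3, 5) -> merged; set of 3 now {3, 5}
Step 3: union(6, 0) -> merged; set of 6 now {0, 6}
Step 4: find(2) -> no change; set of 2 is {2}
Step 5: find(0) -> no change; set of 0 is {0, 6}
Step 6: find(5) -> no change; set of 5 is {3, 5}
Step 7: find(1) -> no change; set of 1 is {1}
Step 8: find(0) -> no change; set of 0 is {0, 6}
Step 9: find(5) -> no change; set of 5 is {3, 5}
Step 10: find(6) -> no change; set of 6 is {0, 6}
Step 11: union(4, 6) -> merged; set of 4 now {0, 4, 6}
Step 12: union(6, 4) -> already same set; set of 6 now {0, 4, 6}
Step 13: union(4, 5) -> merged; set of 4 now {0, 3, 4, 5, 6}
Set of 0: {0, 3, 4, 5, 6}; 6 is a member.

Answer: yes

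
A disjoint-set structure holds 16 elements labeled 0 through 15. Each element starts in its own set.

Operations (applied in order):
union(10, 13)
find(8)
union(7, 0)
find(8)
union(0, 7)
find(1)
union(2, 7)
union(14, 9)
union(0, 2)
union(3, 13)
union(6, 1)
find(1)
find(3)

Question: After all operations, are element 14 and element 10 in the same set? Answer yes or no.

Step 1: union(10, 13) -> merged; set of 10 now {10, 13}
Step 2: find(8) -> no change; set of 8 is {8}
Step 3: union(7, 0) -> merged; set of 7 now {0, 7}
Step 4: find(8) -> no change; set of 8 is {8}
Step 5: union(0, 7) -> already same set; set of 0 now {0, 7}
Step 6: find(1) -> no change; set of 1 is {1}
Step 7: union(2, 7) -> merged; set of 2 now {0, 2, 7}
Step 8: union(14, 9) -> merged; set of 14 now {9, 14}
Step 9: union(0, 2) -> already same set; set of 0 now {0, 2, 7}
Step 10: union(3, 13) -> merged; set of 3 now {3, 10, 13}
Step 11: union(6, 1) -> merged; set of 6 now {1, 6}
Step 12: find(1) -> no change; set of 1 is {1, 6}
Step 13: find(3) -> no change; set of 3 is {3, 10, 13}
Set of 14: {9, 14}; 10 is not a member.

Answer: no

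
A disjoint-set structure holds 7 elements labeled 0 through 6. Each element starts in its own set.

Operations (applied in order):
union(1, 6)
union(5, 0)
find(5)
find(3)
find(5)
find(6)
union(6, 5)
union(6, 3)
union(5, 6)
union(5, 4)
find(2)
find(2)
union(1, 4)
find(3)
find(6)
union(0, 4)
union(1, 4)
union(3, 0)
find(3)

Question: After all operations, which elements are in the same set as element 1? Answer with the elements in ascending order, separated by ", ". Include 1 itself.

Step 1: union(1, 6) -> merged; set of 1 now {1, 6}
Step 2: union(5, 0) -> merged; set of 5 now {0, 5}
Step 3: find(5) -> no change; set of 5 is {0, 5}
Step 4: find(3) -> no change; set of 3 is {3}
Step 5: find(5) -> no change; set of 5 is {0, 5}
Step 6: find(6) -> no change; set of 6 is {1, 6}
Step 7: union(6, 5) -> merged; set of 6 now {0, 1, 5, 6}
Step 8: union(6, 3) -> merged; set of 6 now {0, 1, 3, 5, 6}
Step 9: union(5, 6) -> already same set; set of 5 now {0, 1, 3, 5, 6}
Step 10: union(5, 4) -> merged; set of 5 now {0, 1, 3, 4, 5, 6}
Step 11: find(2) -> no change; set of 2 is {2}
Step 12: find(2) -> no change; set of 2 is {2}
Step 13: union(1, 4) -> already same set; set of 1 now {0, 1, 3, 4, 5, 6}
Step 14: find(3) -> no change; set of 3 is {0, 1, 3, 4, 5, 6}
Step 15: find(6) -> no change; set of 6 is {0, 1, 3, 4, 5, 6}
Step 16: union(0, 4) -> already same set; set of 0 now {0, 1, 3, 4, 5, 6}
Step 17: union(1, 4) -> already same set; set of 1 now {0, 1, 3, 4, 5, 6}
Step 18: union(3, 0) -> already same set; set of 3 now {0, 1, 3, 4, 5, 6}
Step 19: find(3) -> no change; set of 3 is {0, 1, 3, 4, 5, 6}
Component of 1: {0, 1, 3, 4, 5, 6}

Answer: 0, 1, 3, 4, 5, 6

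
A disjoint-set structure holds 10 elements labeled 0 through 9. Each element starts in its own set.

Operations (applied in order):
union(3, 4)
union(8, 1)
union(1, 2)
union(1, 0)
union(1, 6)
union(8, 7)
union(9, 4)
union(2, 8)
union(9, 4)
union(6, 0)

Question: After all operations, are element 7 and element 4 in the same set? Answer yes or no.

Step 1: union(3, 4) -> merged; set of 3 now {3, 4}
Step 2: union(8, 1) -> merged; set of 8 now {1, 8}
Step 3: union(1, 2) -> merged; set of 1 now {1, 2, 8}
Step 4: union(1, 0) -> merged; set of 1 now {0, 1, 2, 8}
Step 5: union(1, 6) -> merged; set of 1 now {0, 1, 2, 6, 8}
Step 6: union(8, 7) -> merged; set of 8 now {0, 1, 2, 6, 7, 8}
Step 7: union(9, 4) -> merged; set of 9 now {3, 4, 9}
Step 8: union(2, 8) -> already same set; set of 2 now {0, 1, 2, 6, 7, 8}
Step 9: union(9, 4) -> already same set; set of 9 now {3, 4, 9}
Step 10: union(6, 0) -> already same set; set of 6 now {0, 1, 2, 6, 7, 8}
Set of 7: {0, 1, 2, 6, 7, 8}; 4 is not a member.

Answer: no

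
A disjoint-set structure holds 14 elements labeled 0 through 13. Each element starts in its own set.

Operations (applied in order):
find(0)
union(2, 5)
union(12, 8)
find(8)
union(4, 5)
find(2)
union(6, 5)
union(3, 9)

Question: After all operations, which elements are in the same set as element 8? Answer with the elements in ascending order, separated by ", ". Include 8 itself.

Step 1: find(0) -> no change; set of 0 is {0}
Step 2: union(2, 5) -> merged; set of 2 now {2, 5}
Step 3: union(12, 8) -> merged; set of 12 now {8, 12}
Step 4: find(8) -> no change; set of 8 is {8, 12}
Step 5: union(4, 5) -> merged; set of 4 now {2, 4, 5}
Step 6: find(2) -> no change; set of 2 is {2, 4, 5}
Step 7: union(6, 5) -> merged; set of 6 now {2, 4, 5, 6}
Step 8: union(3, 9) -> merged; set of 3 now {3, 9}
Component of 8: {8, 12}

Answer: 8, 12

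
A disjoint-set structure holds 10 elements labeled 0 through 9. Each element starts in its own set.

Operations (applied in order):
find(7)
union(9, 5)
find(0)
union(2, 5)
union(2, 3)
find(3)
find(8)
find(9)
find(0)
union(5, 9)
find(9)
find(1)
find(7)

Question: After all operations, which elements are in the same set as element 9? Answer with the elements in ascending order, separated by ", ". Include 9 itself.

Step 1: find(7) -> no change; set of 7 is {7}
Step 2: union(9, 5) -> merged; set of 9 now {5, 9}
Step 3: find(0) -> no change; set of 0 is {0}
Step 4: union(2, 5) -> merged; set of 2 now {2, 5, 9}
Step 5: union(2, 3) -> merged; set of 2 now {2, 3, 5, 9}
Step 6: find(3) -> no change; set of 3 is {2, 3, 5, 9}
Step 7: find(8) -> no change; set of 8 is {8}
Step 8: find(9) -> no change; set of 9 is {2, 3, 5, 9}
Step 9: find(0) -> no change; set of 0 is {0}
Step 10: union(5, 9) -> already same set; set of 5 now {2, 3, 5, 9}
Step 11: find(9) -> no change; set of 9 is {2, 3, 5, 9}
Step 12: find(1) -> no change; set of 1 is {1}
Step 13: find(7) -> no change; set of 7 is {7}
Component of 9: {2, 3, 5, 9}

Answer: 2, 3, 5, 9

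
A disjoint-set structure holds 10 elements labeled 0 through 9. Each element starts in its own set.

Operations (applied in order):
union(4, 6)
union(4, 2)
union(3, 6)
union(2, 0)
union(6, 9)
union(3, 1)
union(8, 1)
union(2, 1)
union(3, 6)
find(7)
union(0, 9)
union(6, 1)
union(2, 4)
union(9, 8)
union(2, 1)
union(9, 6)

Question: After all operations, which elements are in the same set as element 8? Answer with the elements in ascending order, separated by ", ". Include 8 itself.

Answer: 0, 1, 2, 3, 4, 6, 8, 9

Derivation:
Step 1: union(4, 6) -> merged; set of 4 now {4, 6}
Step 2: union(4, 2) -> merged; set of 4 now {2, 4, 6}
Step 3: union(3, 6) -> merged; set of 3 now {2, 3, 4, 6}
Step 4: union(2, 0) -> merged; set of 2 now {0, 2, 3, 4, 6}
Step 5: union(6, 9) -> merged; set of 6 now {0, 2, 3, 4, 6, 9}
Step 6: union(3, 1) -> merged; set of 3 now {0, 1, 2, 3, 4, 6, 9}
Step 7: union(8, 1) -> merged; set of 8 now {0, 1, 2, 3, 4, 6, 8, 9}
Step 8: union(2, 1) -> already same set; set of 2 now {0, 1, 2, 3, 4, 6, 8, 9}
Step 9: union(3, 6) -> already same set; set of 3 now {0, 1, 2, 3, 4, 6, 8, 9}
Step 10: find(7) -> no change; set of 7 is {7}
Step 11: union(0, 9) -> already same set; set of 0 now {0, 1, 2, 3, 4, 6, 8, 9}
Step 12: union(6, 1) -> already same set; set of 6 now {0, 1, 2, 3, 4, 6, 8, 9}
Step 13: union(2, 4) -> already same set; set of 2 now {0, 1, 2, 3, 4, 6, 8, 9}
Step 14: union(9, 8) -> already same set; set of 9 now {0, 1, 2, 3, 4, 6, 8, 9}
Step 15: union(2, 1) -> already same set; set of 2 now {0, 1, 2, 3, 4, 6, 8, 9}
Step 16: union(9, 6) -> already same set; set of 9 now {0, 1, 2, 3, 4, 6, 8, 9}
Component of 8: {0, 1, 2, 3, 4, 6, 8, 9}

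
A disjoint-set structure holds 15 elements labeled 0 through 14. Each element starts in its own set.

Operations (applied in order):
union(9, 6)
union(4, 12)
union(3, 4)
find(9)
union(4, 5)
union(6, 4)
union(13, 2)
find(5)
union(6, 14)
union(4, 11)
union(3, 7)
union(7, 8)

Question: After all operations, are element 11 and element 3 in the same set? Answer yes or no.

Step 1: union(9, 6) -> merged; set of 9 now {6, 9}
Step 2: union(4, 12) -> merged; set of 4 now {4, 12}
Step 3: union(3, 4) -> merged; set of 3 now {3, 4, 12}
Step 4: find(9) -> no change; set of 9 is {6, 9}
Step 5: union(4, 5) -> merged; set of 4 now {3, 4, 5, 12}
Step 6: union(6, 4) -> merged; set of 6 now {3, 4, 5, 6, 9, 12}
Step 7: union(13, 2) -> merged; set of 13 now {2, 13}
Step 8: find(5) -> no change; set of 5 is {3, 4, 5, 6, 9, 12}
Step 9: union(6, 14) -> merged; set of 6 now {3, 4, 5, 6, 9, 12, 14}
Step 10: union(4, 11) -> merged; set of 4 now {3, 4, 5, 6, 9, 11, 12, 14}
Step 11: union(3, 7) -> merged; set of 3 now {3, 4, 5, 6, 7, 9, 11, 12, 14}
Step 12: union(7, 8) -> merged; set of 7 now {3, 4, 5, 6, 7, 8, 9, 11, 12, 14}
Set of 11: {3, 4, 5, 6, 7, 8, 9, 11, 12, 14}; 3 is a member.

Answer: yes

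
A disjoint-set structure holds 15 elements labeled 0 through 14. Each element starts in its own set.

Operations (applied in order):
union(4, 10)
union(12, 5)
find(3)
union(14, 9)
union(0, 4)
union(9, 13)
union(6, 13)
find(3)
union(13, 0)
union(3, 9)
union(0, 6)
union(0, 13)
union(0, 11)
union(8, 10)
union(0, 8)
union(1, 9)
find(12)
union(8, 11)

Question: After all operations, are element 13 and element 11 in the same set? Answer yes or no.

Answer: yes

Derivation:
Step 1: union(4, 10) -> merged; set of 4 now {4, 10}
Step 2: union(12, 5) -> merged; set of 12 now {5, 12}
Step 3: find(3) -> no change; set of 3 is {3}
Step 4: union(14, 9) -> merged; set of 14 now {9, 14}
Step 5: union(0, 4) -> merged; set of 0 now {0, 4, 10}
Step 6: union(9, 13) -> merged; set of 9 now {9, 13, 14}
Step 7: union(6, 13) -> merged; set of 6 now {6, 9, 13, 14}
Step 8: find(3) -> no change; set of 3 is {3}
Step 9: union(13, 0) -> merged; set of 13 now {0, 4, 6, 9, 10, 13, 14}
Step 10: union(3, 9) -> merged; set of 3 now {0, 3, 4, 6, 9, 10, 13, 14}
Step 11: union(0, 6) -> already same set; set of 0 now {0, 3, 4, 6, 9, 10, 13, 14}
Step 12: union(0, 13) -> already same set; set of 0 now {0, 3, 4, 6, 9, 10, 13, 14}
Step 13: union(0, 11) -> merged; set of 0 now {0, 3, 4, 6, 9, 10, 11, 13, 14}
Step 14: union(8, 10) -> merged; set of 8 now {0, 3, 4, 6, 8, 9, 10, 11, 13, 14}
Step 15: union(0, 8) -> already same set; set of 0 now {0, 3, 4, 6, 8, 9, 10, 11, 13, 14}
Step 16: union(1, 9) -> merged; set of 1 now {0, 1, 3, 4, 6, 8, 9, 10, 11, 13, 14}
Step 17: find(12) -> no change; set of 12 is {5, 12}
Step 18: union(8, 11) -> already same set; set of 8 now {0, 1, 3, 4, 6, 8, 9, 10, 11, 13, 14}
Set of 13: {0, 1, 3, 4, 6, 8, 9, 10, 11, 13, 14}; 11 is a member.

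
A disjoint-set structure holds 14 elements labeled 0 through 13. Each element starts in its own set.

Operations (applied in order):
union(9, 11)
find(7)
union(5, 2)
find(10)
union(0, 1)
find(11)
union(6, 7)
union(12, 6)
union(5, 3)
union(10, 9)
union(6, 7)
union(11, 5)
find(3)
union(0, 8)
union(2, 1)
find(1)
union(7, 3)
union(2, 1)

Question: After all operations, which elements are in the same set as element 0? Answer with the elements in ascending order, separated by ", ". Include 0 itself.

Step 1: union(9, 11) -> merged; set of 9 now {9, 11}
Step 2: find(7) -> no change; set of 7 is {7}
Step 3: union(5, 2) -> merged; set of 5 now {2, 5}
Step 4: find(10) -> no change; set of 10 is {10}
Step 5: union(0, 1) -> merged; set of 0 now {0, 1}
Step 6: find(11) -> no change; set of 11 is {9, 11}
Step 7: union(6, 7) -> merged; set of 6 now {6, 7}
Step 8: union(12, 6) -> merged; set of 12 now {6, 7, 12}
Step 9: union(5, 3) -> merged; set of 5 now {2, 3, 5}
Step 10: union(10, 9) -> merged; set of 10 now {9, 10, 11}
Step 11: union(6, 7) -> already same set; set of 6 now {6, 7, 12}
Step 12: union(11, 5) -> merged; set of 11 now {2, 3, 5, 9, 10, 11}
Step 13: find(3) -> no change; set of 3 is {2, 3, 5, 9, 10, 11}
Step 14: union(0, 8) -> merged; set of 0 now {0, 1, 8}
Step 15: union(2, 1) -> merged; set of 2 now {0, 1, 2, 3, 5, 8, 9, 10, 11}
Step 16: find(1) -> no change; set of 1 is {0, 1, 2, 3, 5, 8, 9, 10, 11}
Step 17: union(7, 3) -> merged; set of 7 now {0, 1, 2, 3, 5, 6, 7, 8, 9, 10, 11, 12}
Step 18: union(2, 1) -> already same set; set of 2 now {0, 1, 2, 3, 5, 6, 7, 8, 9, 10, 11, 12}
Component of 0: {0, 1, 2, 3, 5, 6, 7, 8, 9, 10, 11, 12}

Answer: 0, 1, 2, 3, 5, 6, 7, 8, 9, 10, 11, 12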